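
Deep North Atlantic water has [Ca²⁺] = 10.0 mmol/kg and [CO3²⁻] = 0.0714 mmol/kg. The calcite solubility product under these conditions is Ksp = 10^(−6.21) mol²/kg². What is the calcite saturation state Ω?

Ksp = 10^(−6.21) = 6.166×10^-7
Ω = [Ca²⁺][CO3²⁻]/Ksp = (10.0×10^-3)(0.0714×10^-3) / 6.166×10^-7 = 1.16

Ω = 1.16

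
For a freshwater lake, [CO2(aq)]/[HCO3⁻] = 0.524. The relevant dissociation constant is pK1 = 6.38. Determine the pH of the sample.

From K1 = [H⁺][HCO3⁻]/[CO2(aq)]:  pH = pK1 − log₁₀([CO2(aq)]/[HCO3⁻])
log₁₀(0.524) = -0.281
pH = 6.38 − (-0.281) = 6.66

pH = 6.66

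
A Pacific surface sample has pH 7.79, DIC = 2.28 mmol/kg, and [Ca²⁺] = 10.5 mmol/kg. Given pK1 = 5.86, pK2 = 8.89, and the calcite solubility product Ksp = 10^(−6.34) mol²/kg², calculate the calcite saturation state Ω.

Ω = 3.81

α₂ = 1 / (1 + [H⁺]/K2 + [H⁺]²/(K1K2)) = 1 / (1 + 10^+1.10 + 10^-0.83)
   = 1 / (1 + 12.589 + 0.14791) = 1/13.737 = 0.07280
[CO3²⁻] = α₂ × DIC = 0.07280 × 2.28 = 0.1660 mmol/kg
Ksp = 10^(−6.34) = 4.571×10^-7
Ω = [Ca²⁺][CO3²⁻]/Ksp = (10.5×10^-3)(1.660×10^-4) / 4.571×10^-7 = 3.81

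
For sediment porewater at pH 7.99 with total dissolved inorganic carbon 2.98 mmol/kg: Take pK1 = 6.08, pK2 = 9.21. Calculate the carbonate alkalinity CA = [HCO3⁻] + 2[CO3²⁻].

CA = [HCO3⁻] + 2[CO3²⁻] = (α₁ + 2α₂)·DIC
At pH 7.99: [H⁺]/K1 = 10^-1.91 = 0.012303, K2/[H⁺] = 10^-1.22 = 0.060256
α₁ = 1/(1 + 0.012303 + 0.060256) = 1/1.0726 = 0.9323; α₂ = α₁·K2/[H⁺] = 0.05618
α₁ + 2α₂ = 1.0447
CA = 1.0447 × 2.98 = 3.11 mmol/kg

CA = 3.11 mmol/kg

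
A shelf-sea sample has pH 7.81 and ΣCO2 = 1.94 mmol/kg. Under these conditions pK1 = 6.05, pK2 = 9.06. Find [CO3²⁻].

[CO3²⁻] = 0.102 mmol/kg

α₂ = 1 / (1 + [H⁺]/K2 + [H⁺]²/(K1K2)) = 1 / (1 + 10^+1.25 + 10^-0.51)
   = 1 / (1 + 17.783 + 0.30903) = 1/19.092 = 0.05238
[CO3²⁻] = α₂ × DIC = 0.05238 × 1.94 = 0.102 mmol/kg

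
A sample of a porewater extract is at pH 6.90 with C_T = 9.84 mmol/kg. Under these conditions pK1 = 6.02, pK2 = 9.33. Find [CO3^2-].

[CO3²⁻] = 0.0322 mmol/kg

α₂ = 1 / (1 + [H⁺]/K2 + [H⁺]²/(K1K2)) = 1 / (1 + 10^+2.43 + 10^+1.55)
   = 1 / (1 + 269.15 + 35.481) = 1/305.63 = 0.003272
[CO3²⁻] = α₂ × DIC = 0.003272 × 9.84 = 0.0322 mmol/kg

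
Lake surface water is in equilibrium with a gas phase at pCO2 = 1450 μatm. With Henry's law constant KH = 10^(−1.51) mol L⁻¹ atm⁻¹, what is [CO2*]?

[CO2*] = 44.8 μmol/L

KH = 10^(−1.51) = 3.090×10^-2 mol L⁻¹ atm⁻¹
[CO2*] = KH · pCO2 = 3.090×10^-2 × 1450×10^-6 atm = 4.48×10^-5 mol/L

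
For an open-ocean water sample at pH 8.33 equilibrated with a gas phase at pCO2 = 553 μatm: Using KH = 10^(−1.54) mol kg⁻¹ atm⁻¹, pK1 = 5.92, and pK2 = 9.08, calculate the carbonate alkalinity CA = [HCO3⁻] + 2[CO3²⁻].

CA = 5.56 mmol/kg

[CO2*] = KH · pCO2 = 10^(−1.54) × 553×10^-6 = 1.595×10^-5 mol/kg
α₀ = 1/(1 + K1/[H⁺] + K1K2/[H⁺]²) = 1/(1 + 10^+2.41 + 10^+1.66) = 0.003292
DIC = [CO2*]/α₀ = 1.595×10^-5 / 0.003292 = 4.844 mmol/kg
CA = (α₁ + 2α₂)·DIC = (0.8462 + 2×0.1505) × 4.844 = 5.56 mmol/kg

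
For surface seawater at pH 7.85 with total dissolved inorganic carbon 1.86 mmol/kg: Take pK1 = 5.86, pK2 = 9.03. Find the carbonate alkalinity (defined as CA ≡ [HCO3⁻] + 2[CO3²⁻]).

CA = [HCO3⁻] + 2[CO3²⁻] = (α₁ + 2α₂)·DIC
At pH 7.85: [H⁺]/K1 = 10^-1.99 = 0.010233, K2/[H⁺] = 10^-1.18 = 0.066069
α₁ = 1/(1 + 0.010233 + 0.066069) = 1/1.0763 = 0.9291; α₂ = α₁·K2/[H⁺] = 0.06139
α₁ + 2α₂ = 1.0519
CA = 1.0519 × 1.86 = 1.96 mmol/kg

CA = 1.96 mmol/kg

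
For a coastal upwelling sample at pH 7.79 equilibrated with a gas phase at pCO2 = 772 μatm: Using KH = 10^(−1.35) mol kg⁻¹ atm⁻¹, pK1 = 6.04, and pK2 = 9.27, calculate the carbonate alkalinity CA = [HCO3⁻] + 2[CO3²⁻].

CA = 2.07 mmol/kg

[CO2*] = KH · pCO2 = 10^(−1.35) × 772×10^-6 = 3.448×10^-5 mol/kg
α₀ = 1/(1 + K1/[H⁺] + K1K2/[H⁺]²) = 1/(1 + 10^+1.75 + 10^+0.27) = 0.01692
DIC = [CO2*]/α₀ = 3.448×10^-5 / 0.01692 = 2.038 mmol/kg
CA = (α₁ + 2α₂)·DIC = (0.9516 + 2×0.03151) × 2.038 = 2.07 mmol/kg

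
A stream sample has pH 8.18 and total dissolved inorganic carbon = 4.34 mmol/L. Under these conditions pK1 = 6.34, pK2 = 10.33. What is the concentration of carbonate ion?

α₂ = 1 / (1 + [H⁺]/K2 + [H⁺]²/(K1K2)) = 1 / (1 + 10^+2.15 + 10^+0.31)
   = 1 / (1 + 141.25 + 2.0417) = 1/144.30 = 0.006930
[CO3²⁻] = α₂ × DIC = 0.006930 × 4.34 = 0.0301 mmol/L

[CO3²⁻] = 0.0301 mmol/L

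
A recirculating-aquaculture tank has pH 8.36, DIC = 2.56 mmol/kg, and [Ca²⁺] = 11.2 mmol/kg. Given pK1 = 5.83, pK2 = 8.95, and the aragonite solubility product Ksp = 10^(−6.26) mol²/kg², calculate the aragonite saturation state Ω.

α₂ = 1 / (1 + [H⁺]/K2 + [H⁺]²/(K1K2)) = 1 / (1 + 10^+0.59 + 10^-1.94)
   = 1 / (1 + 3.8905 + 0.011482) = 1/4.9019 = 0.2040
[CO3²⁻] = α₂ × DIC = 0.2040 × 2.56 = 0.5222 mmol/kg
Ksp = 10^(−6.26) = 5.495×10^-7
Ω = [Ca²⁺][CO3²⁻]/Ksp = (11.2×10^-3)(5.222×10^-4) / 5.495×10^-7 = 10.6

Ω = 10.6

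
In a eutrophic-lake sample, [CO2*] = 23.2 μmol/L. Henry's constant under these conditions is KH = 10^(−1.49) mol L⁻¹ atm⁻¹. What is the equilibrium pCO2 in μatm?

KH = 10^(−1.49) = 3.236×10^-2 mol L⁻¹ atm⁻¹
pCO2 = [CO2*]/KH = 23.2×10^-6 / 3.236×10^-2 = 7.17×10^-4 atm = 717 μatm

pCO2 = 717 μatm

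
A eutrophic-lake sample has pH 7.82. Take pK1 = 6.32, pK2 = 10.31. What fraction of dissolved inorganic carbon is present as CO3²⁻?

α₂ = 0.00313

α₂ = 1 / (1 + [H⁺]/K2 + [H⁺]²/(K1K2)) = 1 / (1 + 10^+2.49 + 10^+0.99)
   = 1 / (1 + 309.03 + 9.7724) = 1/319.80 = 0.003127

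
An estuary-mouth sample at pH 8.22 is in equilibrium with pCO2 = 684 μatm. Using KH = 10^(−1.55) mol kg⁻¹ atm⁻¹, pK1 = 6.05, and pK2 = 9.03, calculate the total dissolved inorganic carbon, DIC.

DIC = 3.31 mmol/kg

[CO2*] = KH · pCO2 = 10^(−1.55) × 684×10^-6 = 1.928×10^-5 mol/kg
α₀ = 1/(1 + K1/[H⁺] + K1K2/[H⁺]²) = 1/(1 + 10^+2.17 + 10^+1.36) = 0.005820
DIC = [CO2*]/α₀ = 1.928×10^-5 / 0.005820 = 3.31 mmol/kg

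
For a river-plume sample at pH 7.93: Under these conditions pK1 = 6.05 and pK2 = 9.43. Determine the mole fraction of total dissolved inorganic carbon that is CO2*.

α₀ = 1 / (1 + K1/[H⁺] + K1K2/[H⁺]²) = 1 / (1 + 10^+1.88 + 10^+0.38)
   = 1 / (1 + 75.858 + 2.3988) = 1/79.257 = 0.01262

α₀ = 0.0126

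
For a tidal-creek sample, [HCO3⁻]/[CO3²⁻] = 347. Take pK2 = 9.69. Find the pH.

pH = 7.15

From K2 = [H⁺][CO3²⁻]/[HCO3⁻]:  pH = pK2 − log₁₀([HCO3⁻]/[CO3²⁻])
log₁₀(347) = +2.540
pH = 9.69 − (+2.540) = 7.15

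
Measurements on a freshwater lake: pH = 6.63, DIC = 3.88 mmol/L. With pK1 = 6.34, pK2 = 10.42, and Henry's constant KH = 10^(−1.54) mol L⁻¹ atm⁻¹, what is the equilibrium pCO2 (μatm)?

pCO2 = 4.56×10^4 μatm

α₀ = 1 / (1 + K1/[H⁺] + K1K2/[H⁺]²) = 1 / (1 + 10^+0.29 + 10^-3.50)
   = 1 / (1 + 1.9498 + 0.00031623) = 1/2.9502 = 0.3390
[CO2*] = α₀ × DIC = 0.3390 × 3.88 = 1.315 mmol/L
pCO2 = [CO2*]/KH = 1.315×10^-3 / 2.884×10^-2 = 4.56×10^4 μatm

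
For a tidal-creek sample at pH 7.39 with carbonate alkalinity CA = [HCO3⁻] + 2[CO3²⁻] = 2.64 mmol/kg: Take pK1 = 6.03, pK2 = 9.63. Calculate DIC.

CA = [HCO3⁻] + 2[CO3²⁻] = (α₁ + 2α₂)·DIC
At pH 7.39: [H⁺]/K1 = 10^-1.36 = 0.043652, K2/[H⁺] = 10^-2.24 = 0.0057544
α₁ = 1/(1 + 0.043652 + 0.0057544) = 1/1.0494 = 0.9529; α₂ = α₁·K2/[H⁺] = 0.005483
α₁ + 2α₂ = 0.9639
DIC = CA / (α₁ + 2α₂) = 2.64 / 0.9639 = 2.74 mmol/kg

DIC = 2.74 mmol/kg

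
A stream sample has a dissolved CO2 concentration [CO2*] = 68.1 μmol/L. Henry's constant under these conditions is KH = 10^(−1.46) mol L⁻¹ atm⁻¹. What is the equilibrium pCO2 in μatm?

pCO2 = 1960 μatm

KH = 10^(−1.46) = 3.467×10^-2 mol L⁻¹ atm⁻¹
pCO2 = [CO2*]/KH = 68.1×10^-6 / 3.467×10^-2 = 1.96×10^-3 atm = 1960 μatm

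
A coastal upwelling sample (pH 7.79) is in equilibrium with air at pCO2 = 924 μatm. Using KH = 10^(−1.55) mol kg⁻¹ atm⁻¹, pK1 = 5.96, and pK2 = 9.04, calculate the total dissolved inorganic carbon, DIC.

DIC = 1.89 mmol/kg

[CO2*] = KH · pCO2 = 10^(−1.55) × 924×10^-6 = 2.604×10^-5 mol/kg
α₀ = 1/(1 + K1/[H⁺] + K1K2/[H⁺]²) = 1/(1 + 10^+1.83 + 10^+0.58) = 0.01381
DIC = [CO2*]/α₀ = 2.604×10^-5 / 0.01381 = 1.89 mmol/kg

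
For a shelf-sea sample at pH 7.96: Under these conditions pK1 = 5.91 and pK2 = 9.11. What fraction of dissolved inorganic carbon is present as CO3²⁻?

α₂ = 1 / (1 + [H⁺]/K2 + [H⁺]²/(K1K2)) = 1 / (1 + 10^+1.15 + 10^-0.90)
   = 1 / (1 + 14.125 + 0.12589) = 1/15.251 = 0.06557

α₂ = 0.0656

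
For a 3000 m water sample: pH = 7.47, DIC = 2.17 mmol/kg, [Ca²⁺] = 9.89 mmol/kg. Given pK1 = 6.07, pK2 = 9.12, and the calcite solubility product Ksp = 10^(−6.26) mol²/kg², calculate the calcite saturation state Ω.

Ω = 0.823

α₂ = 1 / (1 + [H⁺]/K2 + [H⁺]²/(K1K2)) = 1 / (1 + 10^+1.65 + 10^+0.25)
   = 1 / (1 + 44.668 + 1.7783) = 1/47.447 = 0.02108
[CO3²⁻] = α₂ × DIC = 0.02108 × 2.17 = 0.04574 mmol/kg
Ksp = 10^(−6.26) = 5.495×10^-7
Ω = [Ca²⁺][CO3²⁻]/Ksp = (9.89×10^-3)(4.574×10^-5) / 5.495×10^-7 = 0.823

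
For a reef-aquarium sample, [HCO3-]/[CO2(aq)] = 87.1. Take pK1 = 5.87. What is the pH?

From K1 = [H⁺][HCO3-]/[CO2(aq)]:  pH = pK1 + log₁₀([HCO3-]/[CO2(aq)])
log₁₀(87.1) = +1.940
pH = 5.87 + (+1.940) = 7.81

pH = 7.81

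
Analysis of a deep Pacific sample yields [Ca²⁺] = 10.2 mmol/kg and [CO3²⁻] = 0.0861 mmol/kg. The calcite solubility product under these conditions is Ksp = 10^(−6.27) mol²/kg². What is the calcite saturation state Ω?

Ω = 1.64

Ksp = 10^(−6.27) = 5.370×10^-7
Ω = [Ca²⁺][CO3²⁻]/Ksp = (10.2×10^-3)(0.0861×10^-3) / 5.370×10^-7 = 1.64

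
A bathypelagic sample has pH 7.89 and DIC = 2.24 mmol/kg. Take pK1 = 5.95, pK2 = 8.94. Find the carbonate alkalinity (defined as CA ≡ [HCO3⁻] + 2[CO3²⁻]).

CA = [HCO3⁻] + 2[CO3²⁻] = (α₁ + 2α₂)·DIC
At pH 7.89: [H⁺]/K1 = 10^-1.94 = 0.011482, K2/[H⁺] = 10^-1.05 = 0.089125
α₁ = 1/(1 + 0.011482 + 0.089125) = 1/1.1006 = 0.9086; α₂ = α₁·K2/[H⁺] = 0.08098
α₁ + 2α₂ = 1.0705
CA = 1.0705 × 2.24 = 2.40 mmol/kg

CA = 2.40 mmol/kg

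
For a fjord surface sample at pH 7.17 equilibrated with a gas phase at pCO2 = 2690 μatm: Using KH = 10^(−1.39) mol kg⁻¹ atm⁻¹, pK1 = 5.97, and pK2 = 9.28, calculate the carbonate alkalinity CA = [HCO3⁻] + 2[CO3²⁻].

CA = 1.76 mmol/kg

[CO2*] = KH · pCO2 = 10^(−1.39) × 2690×10^-6 = 1.096×10^-4 mol/kg
α₀ = 1/(1 + K1/[H⁺] + K1K2/[H⁺]²) = 1/(1 + 10^+1.20 + 10^-0.91) = 0.05892
DIC = [CO2*]/α₀ = 1.096×10^-4 / 0.05892 = 1.860 mmol/kg
CA = (α₁ + 2α₂)·DIC = (0.9338 + 2×0.007249) × 1.860 = 1.76 mmol/kg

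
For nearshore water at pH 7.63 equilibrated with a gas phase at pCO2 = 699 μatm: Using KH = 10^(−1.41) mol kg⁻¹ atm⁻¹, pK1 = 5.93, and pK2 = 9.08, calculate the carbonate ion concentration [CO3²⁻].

[CO2*] = KH · pCO2 = 10^(−1.41) × 699×10^-6 = 2.719×10^-5 mol/kg
α₀ = 1/(1 + K1/[H⁺] + K1K2/[H⁺]²) = 1/(1 + 10^+1.70 + 10^+0.25) = 0.01890
DIC = [CO2*]/α₀ = 2.719×10^-5 / 0.01890 = 1.438 mmol/kg
[CO3²⁻] = α₂·DIC; α₂ = 0.03362, so [CO3²⁻] = 0.03362 × 1.438 = 0.0484 mmol/kg

[CO3²⁻] = 0.0484 mmol/kg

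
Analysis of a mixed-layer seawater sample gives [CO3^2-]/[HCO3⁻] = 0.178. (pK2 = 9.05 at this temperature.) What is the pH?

From K2 = [H⁺][CO3^2-]/[HCO3⁻]:  pH = pK2 + log₁₀([CO3^2-]/[HCO3⁻])
log₁₀(0.178) = -0.750
pH = 9.05 + (-0.750) = 8.30

pH = 8.30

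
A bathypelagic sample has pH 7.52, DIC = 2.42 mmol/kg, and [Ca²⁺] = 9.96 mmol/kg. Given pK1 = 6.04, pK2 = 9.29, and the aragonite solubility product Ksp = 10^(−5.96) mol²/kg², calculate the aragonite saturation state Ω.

Ω = 0.356

α₂ = 1 / (1 + [H⁺]/K2 + [H⁺]²/(K1K2)) = 1 / (1 + 10^+1.77 + 10^+0.29)
   = 1 / (1 + 58.884 + 1.9498) = 1/61.834 = 0.01617
[CO3²⁻] = α₂ × DIC = 0.01617 × 2.42 = 0.03914 mmol/kg
Ksp = 10^(−5.96) = 1.096×10^-6
Ω = [Ca²⁺][CO3²⁻]/Ksp = (9.96×10^-3)(3.914×10^-5) / 1.096×10^-6 = 0.356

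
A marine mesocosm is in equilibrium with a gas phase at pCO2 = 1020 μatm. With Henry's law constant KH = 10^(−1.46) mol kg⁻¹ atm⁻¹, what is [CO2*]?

[CO2*] = 35.4 μmol/kg

KH = 10^(−1.46) = 3.467×10^-2 mol kg⁻¹ atm⁻¹
[CO2*] = KH · pCO2 = 3.467×10^-2 × 1020×10^-6 atm = 3.54×10^-5 mol/kg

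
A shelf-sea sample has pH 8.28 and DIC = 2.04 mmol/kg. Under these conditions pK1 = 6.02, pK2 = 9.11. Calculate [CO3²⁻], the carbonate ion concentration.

[CO3²⁻] = 0.262 mmol/kg

α₂ = 1 / (1 + [H⁺]/K2 + [H⁺]²/(K1K2)) = 1 / (1 + 10^+0.83 + 10^-1.43)
   = 1 / (1 + 6.7608 + 0.037154) = 1/7.7980 = 0.1282
[CO3²⁻] = α₂ × DIC = 0.1282 × 2.04 = 0.262 mmol/kg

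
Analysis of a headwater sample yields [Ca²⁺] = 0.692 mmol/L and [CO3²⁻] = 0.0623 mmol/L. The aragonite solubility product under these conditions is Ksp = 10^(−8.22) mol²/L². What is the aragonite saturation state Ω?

Ω = 7.15

Ksp = 10^(−8.22) = 6.026×10^-9
Ω = [Ca²⁺][CO3²⁻]/Ksp = (0.692×10^-3)(0.0623×10^-3) / 6.026×10^-9 = 7.15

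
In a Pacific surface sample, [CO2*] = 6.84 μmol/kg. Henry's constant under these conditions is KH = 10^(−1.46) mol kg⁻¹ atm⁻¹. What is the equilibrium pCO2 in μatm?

KH = 10^(−1.46) = 3.467×10^-2 mol kg⁻¹ atm⁻¹
pCO2 = [CO2*]/KH = 6.84×10^-6 / 3.467×10^-2 = 1.97×10^-4 atm = 197 μatm

pCO2 = 197 μatm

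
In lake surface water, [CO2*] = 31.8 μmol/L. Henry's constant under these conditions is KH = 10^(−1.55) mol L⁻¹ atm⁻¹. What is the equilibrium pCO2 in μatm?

pCO2 = 1130 μatm

KH = 10^(−1.55) = 2.818×10^-2 mol L⁻¹ atm⁻¹
pCO2 = [CO2*]/KH = 31.8×10^-6 / 2.818×10^-2 = 1.13×10^-3 atm = 1130 μatm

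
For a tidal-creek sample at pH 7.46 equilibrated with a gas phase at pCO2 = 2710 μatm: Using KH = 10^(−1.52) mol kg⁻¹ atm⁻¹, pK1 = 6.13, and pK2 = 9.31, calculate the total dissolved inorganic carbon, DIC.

[CO2*] = KH · pCO2 = 10^(−1.52) × 2710×10^-6 = 8.184×10^-5 mol/kg
α₀ = 1/(1 + K1/[H⁺] + K1K2/[H⁺]²) = 1/(1 + 10^+1.33 + 10^-0.52) = 0.04409
DIC = [CO2*]/α₀ = 8.184×10^-5 / 0.04409 = 1.86 mmol/kg

DIC = 1.86 mmol/kg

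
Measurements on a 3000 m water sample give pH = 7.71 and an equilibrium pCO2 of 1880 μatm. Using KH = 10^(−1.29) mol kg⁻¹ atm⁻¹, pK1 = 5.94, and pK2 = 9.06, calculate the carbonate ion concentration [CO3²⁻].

[CO3²⁻] = 0.254 mmol/kg

[CO2*] = KH · pCO2 = 10^(−1.29) × 1880×10^-6 = 9.642×10^-5 mol/kg
α₀ = 1/(1 + K1/[H⁺] + K1K2/[H⁺]²) = 1/(1 + 10^+1.77 + 10^+0.42) = 0.01600
DIC = [CO2*]/α₀ = 9.642×10^-5 / 0.01600 = 6.028 mmol/kg
[CO3²⁻] = α₂·DIC; α₂ = 0.04207, so [CO3²⁻] = 0.04207 × 6.028 = 0.254 mmol/kg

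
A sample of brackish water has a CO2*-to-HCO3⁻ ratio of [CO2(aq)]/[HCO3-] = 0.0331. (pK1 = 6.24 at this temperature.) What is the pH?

From K1 = [H⁺][HCO3-]/[CO2(aq)]:  pH = pK1 − log₁₀([CO2(aq)]/[HCO3-])
log₁₀(0.0331) = -1.480
pH = 6.24 − (-1.480) = 7.72

pH = 7.72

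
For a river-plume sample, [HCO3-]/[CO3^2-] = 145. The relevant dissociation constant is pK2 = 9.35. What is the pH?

From K2 = [H⁺][CO3^2-]/[HCO3-]:  pH = pK2 − log₁₀([HCO3-]/[CO3^2-])
log₁₀(145) = +2.161
pH = 9.35 − (+2.161) = 7.19

pH = 7.19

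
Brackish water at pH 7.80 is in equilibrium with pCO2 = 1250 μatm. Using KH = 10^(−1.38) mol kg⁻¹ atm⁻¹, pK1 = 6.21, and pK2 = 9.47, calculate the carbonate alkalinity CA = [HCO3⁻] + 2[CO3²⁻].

[CO2*] = KH · pCO2 = 10^(−1.38) × 1250×10^-6 = 5.211×10^-5 mol/kg
α₀ = 1/(1 + K1/[H⁺] + K1K2/[H⁺]²) = 1/(1 + 10^+1.59 + 10^-0.08) = 0.02455
DIC = [CO2*]/α₀ = 5.211×10^-5 / 0.02455 = 2.123 mmol/kg
CA = (α₁ + 2α₂)·DIC = (0.9550 + 2×0.02042) × 2.123 = 2.11 mmol/kg

CA = 2.11 mmol/kg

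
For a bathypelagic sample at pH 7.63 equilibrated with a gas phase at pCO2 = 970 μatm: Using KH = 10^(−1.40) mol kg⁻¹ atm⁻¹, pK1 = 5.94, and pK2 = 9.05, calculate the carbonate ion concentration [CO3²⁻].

[CO3²⁻] = 0.0719 mmol/kg

[CO2*] = KH · pCO2 = 10^(−1.40) × 970×10^-6 = 3.862×10^-5 mol/kg
α₀ = 1/(1 + K1/[H⁺] + K1K2/[H⁺]²) = 1/(1 + 10^+1.69 + 10^+0.27) = 0.01929
DIC = [CO2*]/α₀ = 3.862×10^-5 / 0.01929 = 2.002 mmol/kg
[CO3²⁻] = α₂·DIC; α₂ = 0.03592, so [CO3²⁻] = 0.03592 × 2.002 = 0.0719 mmol/kg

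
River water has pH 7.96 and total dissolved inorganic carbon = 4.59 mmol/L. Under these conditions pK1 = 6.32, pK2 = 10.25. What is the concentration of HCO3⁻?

[HCO3⁻] = 4.46 mmol/L

α₁ = 1 / (1 + [H⁺]/K1 + K2/[H⁺]) = 1 / (1 + 10^-1.64 + 10^-2.29)
   = 1 / (1 + 0.022909 + 0.0051286) = 1/1.0280 = 0.9727
[HCO3⁻] = α₁ × DIC = 0.9727 × 4.59 = 4.46 mmol/L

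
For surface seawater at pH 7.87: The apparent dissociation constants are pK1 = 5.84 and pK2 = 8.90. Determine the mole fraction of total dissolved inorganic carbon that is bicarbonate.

α₁ = 1 / (1 + [H⁺]/K1 + K2/[H⁺]) = 1 / (1 + 10^-2.03 + 10^-1.03)
   = 1 / (1 + 0.0093325 + 0.093325) = 1/1.1027 = 0.9069

α₁ = 0.907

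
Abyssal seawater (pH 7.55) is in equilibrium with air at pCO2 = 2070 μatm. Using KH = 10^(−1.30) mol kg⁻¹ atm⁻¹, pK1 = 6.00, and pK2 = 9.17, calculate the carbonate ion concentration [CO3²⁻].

[CO3²⁻] = 0.0883 mmol/kg

[CO2*] = KH · pCO2 = 10^(−1.30) × 2070×10^-6 = 1.037×10^-4 mol/kg
α₀ = 1/(1 + K1/[H⁺] + K1K2/[H⁺]²) = 1/(1 + 10^+1.55 + 10^-0.07) = 0.02679
DIC = [CO2*]/α₀ = 1.037×10^-4 / 0.02679 = 3.873 mmol/kg
[CO3²⁻] = α₂·DIC; α₂ = 0.02280, so [CO3²⁻] = 0.02280 × 3.873 = 0.0883 mmol/kg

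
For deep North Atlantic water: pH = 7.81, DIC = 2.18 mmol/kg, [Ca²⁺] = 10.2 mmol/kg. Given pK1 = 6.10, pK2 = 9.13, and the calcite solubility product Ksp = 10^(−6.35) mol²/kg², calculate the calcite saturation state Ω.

α₂ = 1 / (1 + [H⁺]/K2 + [H⁺]²/(K1K2)) = 1 / (1 + 10^+1.32 + 10^-0.39)
   = 1 / (1 + 20.893 + 0.40738) = 1/22.300 = 0.04484
[CO3²⁻] = α₂ × DIC = 0.04484 × 2.18 = 0.09776 mmol/kg
Ksp = 10^(−6.35) = 4.467×10^-7
Ω = [Ca²⁺][CO3²⁻]/Ksp = (10.2×10^-3)(9.776×10^-5) / 4.467×10^-7 = 2.23

Ω = 2.23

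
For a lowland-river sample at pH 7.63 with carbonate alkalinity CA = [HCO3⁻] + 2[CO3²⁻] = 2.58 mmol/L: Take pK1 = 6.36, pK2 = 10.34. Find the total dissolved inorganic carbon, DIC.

DIC = 2.71 mmol/L

CA = [HCO3⁻] + 2[CO3²⁻] = (α₁ + 2α₂)·DIC
At pH 7.63: [H⁺]/K1 = 10^-1.27 = 0.053703, K2/[H⁺] = 10^-2.71 = 0.0019498
α₁ = 1/(1 + 0.053703 + 0.0019498) = 1/1.0557 = 0.9473; α₂ = α₁·K2/[H⁺] = 0.001847
α₁ + 2α₂ = 0.9510
DIC = CA / (α₁ + 2α₂) = 2.58 / 0.9510 = 2.71 mmol/L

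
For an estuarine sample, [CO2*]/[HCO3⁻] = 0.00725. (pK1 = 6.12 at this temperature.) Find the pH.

From K1 = [H⁺][HCO3⁻]/[CO2*]:  pH = pK1 − log₁₀([CO2*]/[HCO3⁻])
log₁₀(0.00725) = -2.140
pH = 6.12 − (-2.140) = 8.26

pH = 8.26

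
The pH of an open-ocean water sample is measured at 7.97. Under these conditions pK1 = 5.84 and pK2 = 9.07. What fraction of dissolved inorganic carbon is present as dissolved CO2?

α₀ = 1 / (1 + K1/[H⁺] + K1K2/[H⁺]²) = 1 / (1 + 10^+2.13 + 10^+1.03)
   = 1 / (1 + 134.90 + 10.715) = 1/146.61 = 0.006821

α₀ = 0.00682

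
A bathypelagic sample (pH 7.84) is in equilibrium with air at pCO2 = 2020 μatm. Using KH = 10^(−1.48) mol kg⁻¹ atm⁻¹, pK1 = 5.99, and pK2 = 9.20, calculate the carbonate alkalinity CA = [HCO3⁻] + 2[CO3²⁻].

CA = 5.15 mmol/kg

[CO2*] = KH · pCO2 = 10^(−1.48) × 2020×10^-6 = 6.689×10^-5 mol/kg
α₀ = 1/(1 + K1/[H⁺] + K1K2/[H⁺]²) = 1/(1 + 10^+1.85 + 10^+0.49) = 0.01335
DIC = [CO2*]/α₀ = 6.689×10^-5 / 0.01335 = 5.009 mmol/kg
CA = (α₁ + 2α₂)·DIC = (0.9454 + 2×0.04127) × 5.009 = 5.15 mmol/kg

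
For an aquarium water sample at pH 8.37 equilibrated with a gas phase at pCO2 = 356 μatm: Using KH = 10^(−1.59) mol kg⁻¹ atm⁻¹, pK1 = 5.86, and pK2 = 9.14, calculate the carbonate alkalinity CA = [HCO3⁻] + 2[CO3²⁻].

CA = 3.97 mmol/kg

[CO2*] = KH · pCO2 = 10^(−1.59) × 356×10^-6 = 9.151×10^-6 mol/kg
α₀ = 1/(1 + K1/[H⁺] + K1K2/[H⁺]²) = 1/(1 + 10^+2.51 + 10^+1.74) = 0.002635
DIC = [CO2*]/α₀ = 9.151×10^-6 / 0.002635 = 3.473 mmol/kg
CA = (α₁ + 2α₂)·DIC = (0.8526 + 2×0.1448) × 3.473 = 3.97 mmol/kg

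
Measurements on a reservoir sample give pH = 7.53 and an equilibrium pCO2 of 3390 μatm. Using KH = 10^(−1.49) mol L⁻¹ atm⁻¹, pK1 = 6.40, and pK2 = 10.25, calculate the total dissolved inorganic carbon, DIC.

DIC = 1.59 mmol/L

[CO2*] = KH · pCO2 = 10^(−1.49) × 3390×10^-6 = 1.097×10^-4 mol/L
α₀ = 1/(1 + K1/[H⁺] + K1K2/[H⁺]²) = 1/(1 + 10^+1.13 + 10^-1.59) = 0.06889
DIC = [CO2*]/α₀ = 1.097×10^-4 / 0.06889 = 1.59 mmol/L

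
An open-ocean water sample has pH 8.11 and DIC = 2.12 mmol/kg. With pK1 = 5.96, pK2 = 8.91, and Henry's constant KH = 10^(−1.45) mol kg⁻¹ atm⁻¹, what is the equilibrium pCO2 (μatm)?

α₀ = 1 / (1 + K1/[H⁺] + K1K2/[H⁺]²) = 1 / (1 + 10^+2.15 + 10^+1.35)
   = 1 / (1 + 141.25 + 22.387) = 1/164.64 = 0.006074
[CO2*] = α₀ × DIC = 0.006074 × 2.12 = 0.01288 mmol/kg = 12.88 μmol/kg
pCO2 = [CO2*]/KH = 1.288×10^-5 / 3.548×10^-2 = 363 μatm

pCO2 = 363 μatm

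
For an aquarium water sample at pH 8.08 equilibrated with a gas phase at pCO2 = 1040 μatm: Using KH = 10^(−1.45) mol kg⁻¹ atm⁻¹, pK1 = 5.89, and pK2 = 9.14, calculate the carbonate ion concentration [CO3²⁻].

[CO2*] = KH · pCO2 = 10^(−1.45) × 1040×10^-6 = 3.690×10^-5 mol/kg
α₀ = 1/(1 + K1/[H⁺] + K1K2/[H⁺]²) = 1/(1 + 10^+2.19 + 10^+1.13) = 0.005904
DIC = [CO2*]/α₀ = 3.690×10^-5 / 0.005904 = 6.250 mmol/kg
[CO3²⁻] = α₂·DIC; α₂ = 0.07965, so [CO3²⁻] = 0.07965 × 6.250 = 0.498 mmol/kg

[CO3²⁻] = 0.498 mmol/kg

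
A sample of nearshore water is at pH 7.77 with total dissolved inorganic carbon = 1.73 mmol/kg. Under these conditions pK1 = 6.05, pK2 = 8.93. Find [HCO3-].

α₁ = 1 / (1 + [H⁺]/K1 + K2/[H⁺]) = 1 / (1 + 10^-1.72 + 10^-1.16)
   = 1 / (1 + 0.019055 + 0.069183) = 1/1.0882 = 0.9189
[HCO3⁻] = α₁ × DIC = 0.9189 × 1.73 = 1.59 mmol/kg

[HCO3⁻] = 1.59 mmol/kg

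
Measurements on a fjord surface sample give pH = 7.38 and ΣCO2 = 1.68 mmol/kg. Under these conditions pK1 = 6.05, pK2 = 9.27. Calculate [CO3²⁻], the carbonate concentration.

[CO3²⁻] = 0.0204 mmol/kg

α₂ = 1 / (1 + [H⁺]/K2 + [H⁺]²/(K1K2)) = 1 / (1 + 10^+1.89 + 10^+0.56)
   = 1 / (1 + 77.625 + 3.6308) = 1/82.255 = 0.01216
[CO3²⁻] = α₂ × DIC = 0.01216 × 1.68 = 0.0204 mmol/kg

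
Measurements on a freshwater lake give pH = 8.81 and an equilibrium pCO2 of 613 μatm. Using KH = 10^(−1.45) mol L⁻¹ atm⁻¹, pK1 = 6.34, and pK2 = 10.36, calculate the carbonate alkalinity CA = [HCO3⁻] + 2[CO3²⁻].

CA = 6.78 mmol/L

[CO2*] = KH · pCO2 = 10^(−1.45) × 613×10^-6 = 2.175×10^-5 mol/L
α₀ = 1/(1 + K1/[H⁺] + K1K2/[H⁺]²) = 1/(1 + 10^+2.47 + 10^+0.92) = 0.003285
DIC = [CO2*]/α₀ = 2.175×10^-5 / 0.003285 = 6.622 mmol/L
CA = (α₁ + 2α₂)·DIC = (0.9694 + 2×0.02732) × 6.622 = 6.78 mmol/L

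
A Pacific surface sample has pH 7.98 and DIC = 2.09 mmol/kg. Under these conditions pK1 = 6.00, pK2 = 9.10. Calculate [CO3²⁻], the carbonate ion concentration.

α₂ = 1 / (1 + [H⁺]/K2 + [H⁺]²/(K1K2)) = 1 / (1 + 10^+1.12 + 10^-0.86)
   = 1 / (1 + 13.183 + 0.13804) = 1/14.321 = 0.06983
[CO3²⁻] = α₂ × DIC = 0.06983 × 2.09 = 0.146 mmol/kg

[CO3²⁻] = 0.146 mmol/kg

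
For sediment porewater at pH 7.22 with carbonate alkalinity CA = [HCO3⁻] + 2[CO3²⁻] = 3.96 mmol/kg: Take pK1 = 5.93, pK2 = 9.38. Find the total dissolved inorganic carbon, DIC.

CA = [HCO3⁻] + 2[CO3²⁻] = (α₁ + 2α₂)·DIC
At pH 7.22: [H⁺]/K1 = 10^-1.29 = 0.051286, K2/[H⁺] = 10^-2.16 = 0.0069183
α₁ = 1/(1 + 0.051286 + 0.0069183) = 1/1.0582 = 0.9450; α₂ = α₁·K2/[H⁺] = 0.006538
α₁ + 2α₂ = 0.9581
DIC = CA / (α₁ + 2α₂) = 3.96 / 0.9581 = 4.13 mmol/kg

DIC = 4.13 mmol/kg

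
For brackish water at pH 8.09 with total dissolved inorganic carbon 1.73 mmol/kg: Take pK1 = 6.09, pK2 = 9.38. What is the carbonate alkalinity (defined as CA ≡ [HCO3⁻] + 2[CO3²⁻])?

CA = [HCO3⁻] + 2[CO3²⁻] = (α₁ + 2α₂)·DIC
At pH 8.09: [H⁺]/K1 = 10^-2.00 = 0.010000, K2/[H⁺] = 10^-1.29 = 0.051286
α₁ = 1/(1 + 0.010000 + 0.051286) = 1/1.0613 = 0.9423; α₂ = α₁·K2/[H⁺] = 0.04832
α₁ + 2α₂ = 1.0389
CA = 1.0389 × 1.73 = 1.80 mmol/kg

CA = 1.80 mmol/kg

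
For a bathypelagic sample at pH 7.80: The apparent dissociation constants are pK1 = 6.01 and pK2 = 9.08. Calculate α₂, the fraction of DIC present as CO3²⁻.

α₂ = 1 / (1 + [H⁺]/K2 + [H⁺]²/(K1K2)) = 1 / (1 + 10^+1.28 + 10^-0.51)
   = 1 / (1 + 19.055 + 0.30903) = 1/20.364 = 0.04911

α₂ = 0.0491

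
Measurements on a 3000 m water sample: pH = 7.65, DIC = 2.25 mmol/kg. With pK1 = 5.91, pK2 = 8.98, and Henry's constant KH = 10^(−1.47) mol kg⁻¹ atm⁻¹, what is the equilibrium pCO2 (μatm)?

α₀ = 1 / (1 + K1/[H⁺] + K1K2/[H⁺]²) = 1 / (1 + 10^+1.74 + 10^+0.41)
   = 1 / (1 + 54.954 + 2.5704) = 1/58.524 = 0.01709
[CO2*] = α₀ × DIC = 0.01709 × 2.25 = 0.03845 mmol/kg
pCO2 = [CO2*]/KH = 3.845×10^-5 / 3.388×10^-2 = 1130 μatm

pCO2 = 1130 μatm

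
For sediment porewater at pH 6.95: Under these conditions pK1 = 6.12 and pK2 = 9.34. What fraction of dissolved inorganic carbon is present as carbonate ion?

α₂ = 1 / (1 + [H⁺]/K2 + [H⁺]²/(K1K2)) = 1 / (1 + 10^+2.39 + 10^+1.56)
   = 1 / (1 + 245.47 + 36.308) = 1/282.78 = 0.003536

α₂ = 0.00354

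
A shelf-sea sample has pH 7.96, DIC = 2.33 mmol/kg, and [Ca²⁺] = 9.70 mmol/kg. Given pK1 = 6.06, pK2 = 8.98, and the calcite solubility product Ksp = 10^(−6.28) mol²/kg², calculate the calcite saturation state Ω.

α₂ = 1 / (1 + [H⁺]/K2 + [H⁺]²/(K1K2)) = 1 / (1 + 10^+1.02 + 10^-0.88)
   = 1 / (1 + 10.471 + 0.13183) = 1/11.603 = 0.08618
[CO3²⁻] = α₂ × DIC = 0.08618 × 2.33 = 0.2008 mmol/kg
Ksp = 10^(−6.28) = 5.248×10^-7
Ω = [Ca²⁺][CO3²⁻]/Ksp = (9.70×10^-3)(2.008×10^-4) / 5.248×10^-7 = 3.71

Ω = 3.71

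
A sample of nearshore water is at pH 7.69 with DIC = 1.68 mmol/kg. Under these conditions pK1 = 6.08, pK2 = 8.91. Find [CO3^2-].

[CO3²⁻] = 0.0933 mmol/kg

α₂ = 1 / (1 + [H⁺]/K2 + [H⁺]²/(K1K2)) = 1 / (1 + 10^+1.22 + 10^-0.39)
   = 1 / (1 + 16.596 + 0.40738) = 1/18.003 = 0.05555
[CO3²⁻] = α₂ × DIC = 0.05555 × 1.68 = 0.0933 mmol/kg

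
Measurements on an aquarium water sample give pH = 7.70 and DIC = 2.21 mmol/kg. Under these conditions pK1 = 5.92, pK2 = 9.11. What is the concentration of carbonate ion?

α₂ = 1 / (1 + [H⁺]/K2 + [H⁺]²/(K1K2)) = 1 / (1 + 10^+1.41 + 10^-0.37)
   = 1 / (1 + 25.704 + 0.42658) = 1/27.131 = 0.03686
[CO3²⁻] = α₂ × DIC = 0.03686 × 2.21 = 0.0815 mmol/kg

[CO3²⁻] = 0.0815 mmol/kg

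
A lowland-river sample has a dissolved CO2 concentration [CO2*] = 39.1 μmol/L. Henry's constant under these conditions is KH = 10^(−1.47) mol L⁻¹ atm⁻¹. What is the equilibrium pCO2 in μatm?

pCO2 = 1150 μatm

KH = 10^(−1.47) = 3.388×10^-2 mol L⁻¹ atm⁻¹
pCO2 = [CO2*]/KH = 39.1×10^-6 / 3.388×10^-2 = 1.15×10^-3 atm = 1150 μatm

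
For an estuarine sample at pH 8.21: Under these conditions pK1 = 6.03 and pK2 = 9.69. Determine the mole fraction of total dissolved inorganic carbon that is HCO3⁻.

α₁ = 1 / (1 + [H⁺]/K1 + K2/[H⁺]) = 1 / (1 + 10^-2.18 + 10^-1.48)
   = 1 / (1 + 0.0066069 + 0.033113) = 1/1.0397 = 0.9618

α₁ = 0.962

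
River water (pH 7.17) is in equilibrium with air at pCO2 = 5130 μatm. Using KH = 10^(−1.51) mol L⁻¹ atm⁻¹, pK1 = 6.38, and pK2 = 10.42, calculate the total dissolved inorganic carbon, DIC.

[CO2*] = KH · pCO2 = 10^(−1.51) × 5130×10^-6 = 1.585×10^-4 mol/L
α₀ = 1/(1 + K1/[H⁺] + K1K2/[H⁺]²) = 1/(1 + 10^+0.79 + 10^-2.46) = 0.1395
DIC = [CO2*]/α₀ = 1.585×10^-4 / 0.1395 = 1.14 mmol/L

DIC = 1.14 mmol/L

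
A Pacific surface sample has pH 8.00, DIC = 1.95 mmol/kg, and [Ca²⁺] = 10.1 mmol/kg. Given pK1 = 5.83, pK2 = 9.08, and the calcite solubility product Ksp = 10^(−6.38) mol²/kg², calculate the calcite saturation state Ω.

Ω = 3.61

α₂ = 1 / (1 + [H⁺]/K2 + [H⁺]²/(K1K2)) = 1 / (1 + 10^+1.08 + 10^-1.09)
   = 1 / (1 + 12.023 + 0.081283) = 1/13.104 = 0.07631
[CO3²⁻] = α₂ × DIC = 0.07631 × 1.95 = 0.1488 mmol/kg
Ksp = 10^(−6.38) = 4.169×10^-7
Ω = [Ca²⁺][CO3²⁻]/Ksp = (10.1×10^-3)(1.488×10^-4) / 4.169×10^-7 = 3.61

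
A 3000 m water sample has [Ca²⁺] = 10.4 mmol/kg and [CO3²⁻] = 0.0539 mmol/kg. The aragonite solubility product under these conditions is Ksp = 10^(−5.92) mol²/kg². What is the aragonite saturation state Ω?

Ksp = 10^(−5.92) = 1.202×10^-6
Ω = [Ca²⁺][CO3²⁻]/Ksp = (10.4×10^-3)(0.0539×10^-3) / 1.202×10^-6 = 0.466

Ω = 0.466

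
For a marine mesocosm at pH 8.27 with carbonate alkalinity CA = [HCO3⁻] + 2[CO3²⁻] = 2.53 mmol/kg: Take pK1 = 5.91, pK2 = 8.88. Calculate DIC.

CA = [HCO3⁻] + 2[CO3²⁻] = (α₁ + 2α₂)·DIC
At pH 8.27: [H⁺]/K1 = 10^-2.36 = 0.0043652, K2/[H⁺] = 10^-0.61 = 0.24547
α₁ = 1/(1 + 0.0043652 + 0.24547) = 1/1.2498 = 0.8001; α₂ = α₁·K2/[H⁺] = 0.1964
α₁ + 2α₂ = 1.1929
DIC = CA / (α₁ + 2α₂) = 2.53 / 1.1929 = 2.12 mmol/kg

DIC = 2.12 mmol/kg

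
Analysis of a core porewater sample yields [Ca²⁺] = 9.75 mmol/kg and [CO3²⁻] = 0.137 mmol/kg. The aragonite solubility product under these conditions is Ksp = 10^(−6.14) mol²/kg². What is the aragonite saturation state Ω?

Ksp = 10^(−6.14) = 7.244×10^-7
Ω = [Ca²⁺][CO3²⁻]/Ksp = (9.75×10^-3)(0.137×10^-3) / 7.244×10^-7 = 1.84

Ω = 1.84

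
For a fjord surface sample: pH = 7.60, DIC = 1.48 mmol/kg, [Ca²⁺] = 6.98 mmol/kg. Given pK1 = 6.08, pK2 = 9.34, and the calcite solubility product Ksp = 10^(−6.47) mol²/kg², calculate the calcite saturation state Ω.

α₂ = 1 / (1 + [H⁺]/K2 + [H⁺]²/(K1K2)) = 1 / (1 + 10^+1.74 + 10^+0.22)
   = 1 / (1 + 54.954 + 1.6596) = 1/57.614 = 0.01736
[CO3²⁻] = α₂ × DIC = 0.01736 × 1.48 = 0.02569 mmol/kg
Ksp = 10^(−6.47) = 3.388×10^-7
Ω = [Ca²⁺][CO3²⁻]/Ksp = (6.98×10^-3)(2.569×10^-5) / 3.388×10^-7 = 0.529

Ω = 0.529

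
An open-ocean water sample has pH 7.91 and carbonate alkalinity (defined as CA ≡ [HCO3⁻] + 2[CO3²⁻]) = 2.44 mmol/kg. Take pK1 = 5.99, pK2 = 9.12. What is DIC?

DIC = 2.33 mmol/kg

CA = [HCO3⁻] + 2[CO3²⁻] = (α₁ + 2α₂)·DIC
At pH 7.91: [H⁺]/K1 = 10^-1.92 = 0.012023, K2/[H⁺] = 10^-1.21 = 0.061660
α₁ = 1/(1 + 0.012023 + 0.061660) = 1/1.0737 = 0.9314; α₂ = α₁·K2/[H⁺] = 0.05743
α₁ + 2α₂ = 1.0462
DIC = CA / (α₁ + 2α₂) = 2.44 / 1.0462 = 2.33 mmol/kg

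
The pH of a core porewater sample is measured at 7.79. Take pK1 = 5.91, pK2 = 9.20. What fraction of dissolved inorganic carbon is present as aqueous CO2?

α₀ = 1 / (1 + K1/[H⁺] + K1K2/[H⁺]²) = 1 / (1 + 10^+1.88 + 10^+0.47)
   = 1 / (1 + 75.858 + 2.9512) = 1/79.809 = 0.01253

α₀ = 0.0125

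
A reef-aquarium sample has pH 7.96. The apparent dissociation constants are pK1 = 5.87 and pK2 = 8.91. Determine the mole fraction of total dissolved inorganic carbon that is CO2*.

α₀ = 1 / (1 + K1/[H⁺] + K1K2/[H⁺]²) = 1 / (1 + 10^+2.09 + 10^+1.14)
   = 1 / (1 + 123.03 + 13.804) = 1/137.83 = 0.007255

α₀ = 0.00726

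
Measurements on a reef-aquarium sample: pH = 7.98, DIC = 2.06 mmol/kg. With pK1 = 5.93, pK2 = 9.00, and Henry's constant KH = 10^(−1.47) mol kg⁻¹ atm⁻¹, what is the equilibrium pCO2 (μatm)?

α₀ = 1 / (1 + K1/[H⁺] + K1K2/[H⁺]²) = 1 / (1 + 10^+2.05 + 10^+1.03)
   = 1 / (1 + 112.20 + 10.715) = 1/123.92 = 0.008070
[CO2*] = α₀ × DIC = 0.008070 × 2.06 = 0.01662 mmol/kg = 16.62 μmol/kg
pCO2 = [CO2*]/KH = 1.662×10^-5 / 3.388×10^-2 = 491 μatm

pCO2 = 491 μatm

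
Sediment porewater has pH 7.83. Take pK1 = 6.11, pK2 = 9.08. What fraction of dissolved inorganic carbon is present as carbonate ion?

α₂ = 0.0523

α₂ = 1 / (1 + [H⁺]/K2 + [H⁺]²/(K1K2)) = 1 / (1 + 10^+1.25 + 10^-0.47)
   = 1 / (1 + 17.783 + 0.33884) = 1/19.122 = 0.05230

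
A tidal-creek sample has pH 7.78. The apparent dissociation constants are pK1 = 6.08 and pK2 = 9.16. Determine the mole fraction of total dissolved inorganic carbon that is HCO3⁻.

α₁ = 0.942

α₁ = 1 / (1 + [H⁺]/K1 + K2/[H⁺]) = 1 / (1 + 10^-1.70 + 10^-1.38)
   = 1 / (1 + 0.019953 + 0.041687) = 1/1.0616 = 0.9419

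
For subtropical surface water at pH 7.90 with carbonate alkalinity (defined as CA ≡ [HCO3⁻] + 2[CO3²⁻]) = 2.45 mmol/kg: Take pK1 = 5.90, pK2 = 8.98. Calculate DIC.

CA = [HCO3⁻] + 2[CO3²⁻] = (α₁ + 2α₂)·DIC
At pH 7.90: [H⁺]/K1 = 10^-2.00 = 0.010000, K2/[H⁺] = 10^-1.08 = 0.083176
α₁ = 1/(1 + 0.010000 + 0.083176) = 1/1.0932 = 0.9148; α₂ = α₁·K2/[H⁺] = 0.07609
α₁ + 2α₂ = 1.0669
DIC = CA / (α₁ + 2α₂) = 2.45 / 1.0669 = 2.30 mmol/kg

DIC = 2.30 mmol/kg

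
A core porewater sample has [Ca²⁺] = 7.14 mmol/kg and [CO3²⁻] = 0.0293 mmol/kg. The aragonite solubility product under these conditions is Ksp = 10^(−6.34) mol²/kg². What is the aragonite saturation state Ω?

Ksp = 10^(−6.34) = 4.571×10^-7
Ω = [Ca²⁺][CO3²⁻]/Ksp = (7.14×10^-3)(0.0293×10^-3) / 4.571×10^-7 = 0.458

Ω = 0.458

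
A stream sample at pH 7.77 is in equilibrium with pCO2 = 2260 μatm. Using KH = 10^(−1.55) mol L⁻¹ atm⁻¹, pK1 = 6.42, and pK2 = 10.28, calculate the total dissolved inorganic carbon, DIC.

[CO2*] = KH · pCO2 = 10^(−1.55) × 2260×10^-6 = 6.370×10^-5 mol/L
α₀ = 1/(1 + K1/[H⁺] + K1K2/[H⁺]²) = 1/(1 + 10^+1.35 + 10^-1.16) = 0.04263
DIC = [CO2*]/α₀ = 6.370×10^-5 / 0.04263 = 1.49 mmol/L

DIC = 1.49 mmol/L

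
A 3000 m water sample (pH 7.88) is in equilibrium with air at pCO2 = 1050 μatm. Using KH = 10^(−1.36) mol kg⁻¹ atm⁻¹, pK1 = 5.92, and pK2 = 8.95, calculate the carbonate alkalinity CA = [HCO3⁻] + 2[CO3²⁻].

CA = 4.89 mmol/kg

[CO2*] = KH · pCO2 = 10^(−1.36) × 1050×10^-6 = 4.583×10^-5 mol/kg
α₀ = 1/(1 + K1/[H⁺] + K1K2/[H⁺]²) = 1/(1 + 10^+1.96 + 10^+0.89) = 0.01000
DIC = [CO2*]/α₀ = 4.583×10^-5 / 0.01000 = 4.582 mmol/kg
CA = (α₁ + 2α₂)·DIC = (0.9123 + 2×0.07765) × 4.582 = 4.89 mmol/kg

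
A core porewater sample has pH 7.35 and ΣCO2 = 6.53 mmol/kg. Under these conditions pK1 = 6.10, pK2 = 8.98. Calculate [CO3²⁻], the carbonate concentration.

α₂ = 1 / (1 + [H⁺]/K2 + [H⁺]²/(K1K2)) = 1 / (1 + 10^+1.63 + 10^+0.38)
   = 1 / (1 + 42.658 + 2.3988) = 1/46.057 = 0.02171
[CO3²⁻] = α₂ × DIC = 0.02171 × 6.53 = 0.142 mmol/kg

[CO3²⁻] = 0.142 mmol/kg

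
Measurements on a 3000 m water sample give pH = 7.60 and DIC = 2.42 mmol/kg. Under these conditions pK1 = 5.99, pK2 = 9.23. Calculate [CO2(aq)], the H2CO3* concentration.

[CO2*] = 0.0567 mmol/kg

α₀ = 1 / (1 + K1/[H⁺] + K1K2/[H⁺]²) = 1 / (1 + 10^+1.61 + 10^-0.02)
   = 1 / (1 + 40.738 + 0.95499) = 1/42.693 = 0.02342
[CO2*] = α₀ × DIC = 0.02342 × 2.42 = 0.0567 mmol/kg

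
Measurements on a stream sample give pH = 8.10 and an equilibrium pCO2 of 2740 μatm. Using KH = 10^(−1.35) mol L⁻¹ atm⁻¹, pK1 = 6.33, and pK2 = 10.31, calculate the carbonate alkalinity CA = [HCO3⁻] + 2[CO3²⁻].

CA = 7.30 mmol/L

[CO2*] = KH · pCO2 = 10^(−1.35) × 2740×10^-6 = 1.224×10^-4 mol/L
α₀ = 1/(1 + K1/[H⁺] + K1K2/[H⁺]²) = 1/(1 + 10^+1.77 + 10^-0.44) = 0.01660
DIC = [CO2*]/α₀ = 1.224×10^-4 / 0.01660 = 7.374 mmol/L
CA = (α₁ + 2α₂)·DIC = (0.9774 + 2×0.006026) × 7.374 = 7.30 mmol/L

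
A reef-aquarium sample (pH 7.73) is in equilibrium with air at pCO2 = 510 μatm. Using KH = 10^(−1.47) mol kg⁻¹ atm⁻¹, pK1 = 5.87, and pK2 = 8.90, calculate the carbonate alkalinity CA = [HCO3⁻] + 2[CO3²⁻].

CA = 1.42 mmol/kg

[CO2*] = KH · pCO2 = 10^(−1.47) × 510×10^-6 = 1.728×10^-5 mol/kg
α₀ = 1/(1 + K1/[H⁺] + K1K2/[H⁺]²) = 1/(1 + 10^+1.86 + 10^+0.69) = 0.01276
DIC = [CO2*]/α₀ = 1.728×10^-5 / 0.01276 = 1.354 mmol/kg
CA = (α₁ + 2α₂)·DIC = (0.9247 + 2×0.06252) × 1.354 = 1.42 mmol/kg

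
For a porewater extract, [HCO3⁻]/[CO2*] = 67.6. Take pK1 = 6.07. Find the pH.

From K1 = [H⁺][HCO3⁻]/[CO2*]:  pH = pK1 + log₁₀([HCO3⁻]/[CO2*])
log₁₀(67.6) = +1.830
pH = 6.07 + (+1.830) = 7.90

pH = 7.90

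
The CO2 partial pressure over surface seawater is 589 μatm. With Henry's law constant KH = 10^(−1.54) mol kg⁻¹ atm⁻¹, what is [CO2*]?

[CO2*] = 17.0 μmol/kg

KH = 10^(−1.54) = 2.884×10^-2 mol kg⁻¹ atm⁻¹
[CO2*] = KH · pCO2 = 2.884×10^-2 × 589×10^-6 atm = 1.70×10^-5 mol/kg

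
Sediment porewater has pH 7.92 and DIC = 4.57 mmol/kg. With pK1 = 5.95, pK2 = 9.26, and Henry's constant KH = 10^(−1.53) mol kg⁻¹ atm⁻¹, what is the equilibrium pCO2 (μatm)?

pCO2 = 1570 μatm

α₀ = 1 / (1 + K1/[H⁺] + K1K2/[H⁺]²) = 1 / (1 + 10^+1.97 + 10^+0.63)
   = 1 / (1 + 93.325 + 4.2658) = 1/98.591 = 0.01014
[CO2*] = α₀ × DIC = 0.01014 × 4.57 = 0.04635 mmol/kg
pCO2 = [CO2*]/KH = 4.635×10^-5 / 2.951×10^-2 = 1570 μatm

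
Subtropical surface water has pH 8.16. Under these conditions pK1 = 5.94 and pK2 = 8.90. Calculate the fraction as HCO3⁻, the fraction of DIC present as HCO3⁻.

α₁ = 1 / (1 + [H⁺]/K1 + K2/[H⁺]) = 1 / (1 + 10^-2.22 + 10^-0.74)
   = 1 / (1 + 0.0060256 + 0.18197) = 1/1.1880 = 0.8418

α₁ = 0.842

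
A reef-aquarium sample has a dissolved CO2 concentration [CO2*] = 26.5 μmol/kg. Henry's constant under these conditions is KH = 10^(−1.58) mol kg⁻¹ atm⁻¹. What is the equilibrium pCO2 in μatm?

pCO2 = 1010 μatm

KH = 10^(−1.58) = 2.630×10^-2 mol kg⁻¹ atm⁻¹
pCO2 = [CO2*]/KH = 26.5×10^-6 / 2.630×10^-2 = 1.01×10^-3 atm = 1010 μatm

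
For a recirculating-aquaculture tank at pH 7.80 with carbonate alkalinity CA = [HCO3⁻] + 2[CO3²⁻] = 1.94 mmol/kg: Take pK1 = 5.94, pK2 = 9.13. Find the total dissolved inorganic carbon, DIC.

CA = [HCO3⁻] + 2[CO3²⁻] = (α₁ + 2α₂)·DIC
At pH 7.80: [H⁺]/K1 = 10^-1.86 = 0.013804, K2/[H⁺] = 10^-1.33 = 0.046774
α₁ = 1/(1 + 0.013804 + 0.046774) = 1/1.0606 = 0.9429; α₂ = α₁·K2/[H⁺] = 0.04410
α₁ + 2α₂ = 1.0311
DIC = CA / (α₁ + 2α₂) = 1.94 / 1.0311 = 1.88 mmol/kg

DIC = 1.88 mmol/kg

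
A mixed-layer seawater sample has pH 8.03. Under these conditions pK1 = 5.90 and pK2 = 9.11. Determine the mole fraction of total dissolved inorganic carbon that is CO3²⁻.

α₂ = 1 / (1 + [H⁺]/K2 + [H⁺]²/(K1K2)) = 1 / (1 + 10^+1.08 + 10^-1.05)
   = 1 / (1 + 12.023 + 0.089125) = 1/13.112 = 0.07627

α₂ = 0.0763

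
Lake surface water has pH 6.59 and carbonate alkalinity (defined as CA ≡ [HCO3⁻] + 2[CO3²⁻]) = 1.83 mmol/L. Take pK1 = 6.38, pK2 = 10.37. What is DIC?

CA = [HCO3⁻] + 2[CO3²⁻] = (α₁ + 2α₂)·DIC
At pH 6.59: [H⁺]/K1 = 10^-0.21 = 0.61660, K2/[H⁺] = 10^-3.78 = 0.00016596
α₁ = 1/(1 + 0.61660 + 0.00016596) = 1/1.6168 = 0.6185; α₂ = α₁·K2/[H⁺] = 0.0001026
α₁ + 2α₂ = 0.6187
DIC = CA / (α₁ + 2α₂) = 1.83 / 0.6187 = 2.96 mmol/L

DIC = 2.96 mmol/L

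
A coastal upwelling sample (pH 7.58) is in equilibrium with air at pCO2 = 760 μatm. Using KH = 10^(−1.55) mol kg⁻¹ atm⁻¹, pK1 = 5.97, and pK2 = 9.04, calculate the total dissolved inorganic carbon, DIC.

DIC = 0.924 mmol/kg

[CO2*] = KH · pCO2 = 10^(−1.55) × 760×10^-6 = 2.142×10^-5 mol/kg
α₀ = 1/(1 + K1/[H⁺] + K1K2/[H⁺]²) = 1/(1 + 10^+1.61 + 10^+0.15) = 0.02317
DIC = [CO2*]/α₀ = 2.142×10^-5 / 0.02317 = 0.924 mmol/kg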